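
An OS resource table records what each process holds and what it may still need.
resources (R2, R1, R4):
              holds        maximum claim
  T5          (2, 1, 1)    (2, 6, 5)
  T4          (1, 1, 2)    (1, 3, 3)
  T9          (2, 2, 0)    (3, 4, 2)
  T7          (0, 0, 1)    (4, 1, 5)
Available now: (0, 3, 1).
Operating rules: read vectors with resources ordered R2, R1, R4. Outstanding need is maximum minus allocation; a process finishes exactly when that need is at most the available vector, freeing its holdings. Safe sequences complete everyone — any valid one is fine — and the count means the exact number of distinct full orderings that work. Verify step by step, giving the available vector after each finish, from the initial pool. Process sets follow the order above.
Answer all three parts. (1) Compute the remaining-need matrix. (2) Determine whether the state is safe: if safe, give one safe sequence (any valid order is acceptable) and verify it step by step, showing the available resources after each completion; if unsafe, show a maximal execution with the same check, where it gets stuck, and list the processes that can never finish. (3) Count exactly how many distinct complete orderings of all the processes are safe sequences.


(1) Remaining need (order R2, R1, R4):
  T5: (0, 5, 4)
  T4: (0, 2, 1)
  T9: (1, 2, 2)
  T7: (4, 1, 4)
(2) UNSAFE — no complete ordering exists.
Key observation: after T4, T9 complete, (3, 6, 3) is the best the pool ever gets, yet each leftover process wants more R4.
The run T4, T9 cannot be extended any further. Walking it through:
  pool = (0, 3, 1)
  T4 needs (0, 2, 1) <= (0, 3, 1) -> finishes; pool += (1, 1, 2) = (1, 4, 3)
  T9 needs (1, 2, 2) <= (1, 4, 3) -> finishes; pool += (2, 2, 0) = (3, 6, 3)
  T5 cannot run: need (0, 5, 4) vs free (3, 6, 3) (insufficient R4)
  T7 cannot run: need (4, 1, 4) vs free (3, 6, 3) (insufficient R2 and R4)
Permanently blocked: T5 and T7.
(3) Exactly 0 of the possible complete orderings are safe sequences.


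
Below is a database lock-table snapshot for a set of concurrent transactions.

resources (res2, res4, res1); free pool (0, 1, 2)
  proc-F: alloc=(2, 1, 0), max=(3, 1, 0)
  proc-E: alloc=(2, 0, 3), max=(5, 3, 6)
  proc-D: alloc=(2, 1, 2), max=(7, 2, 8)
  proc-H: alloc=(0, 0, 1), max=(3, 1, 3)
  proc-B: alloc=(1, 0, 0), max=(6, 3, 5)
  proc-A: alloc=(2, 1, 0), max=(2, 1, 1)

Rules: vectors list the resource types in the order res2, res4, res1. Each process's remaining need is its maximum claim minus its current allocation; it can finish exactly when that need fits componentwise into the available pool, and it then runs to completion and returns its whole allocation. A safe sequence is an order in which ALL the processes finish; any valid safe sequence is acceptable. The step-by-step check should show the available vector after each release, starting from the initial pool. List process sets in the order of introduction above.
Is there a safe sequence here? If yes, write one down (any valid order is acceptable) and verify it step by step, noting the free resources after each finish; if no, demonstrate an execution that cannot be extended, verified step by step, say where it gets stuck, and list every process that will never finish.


SAFE, for example via the order proc-A, proc-F, proc-H, proc-E, proc-D, proc-B.
Key observation: reading the order forward, proc-H is the first process whose need (3, 1, 2) meets the free pool (4, 3, 2) exactly on a resource it requests.
Step-by-step check:
  pool = (0, 1, 2)
  run proc-A (needs (0, 0, 1), free (0, 1, 2)); after release of (2, 1, 0) the pool is (2, 2, 2)
  run proc-F (needs (1, 0, 0), free (2, 2, 2)); after release of (2, 1, 0) the pool is (4, 3, 2)
  run proc-H (needs (3, 1, 2), free (4, 3, 2)); after release of (0, 0, 1) the pool is (4, 3, 3)
  run proc-E (needs (3, 3, 3), free (4, 3, 3)); after release of (2, 0, 3) the pool is (6, 3, 6)
  run proc-D (needs (5, 1, 6), free (6, 3, 6)); after release of (2, 1, 2) the pool is (8, 4, 8)
  run proc-B (needs (5, 3, 5), free (8, 4, 8)); after release of (1, 0, 0) the pool is (9, 4, 8)


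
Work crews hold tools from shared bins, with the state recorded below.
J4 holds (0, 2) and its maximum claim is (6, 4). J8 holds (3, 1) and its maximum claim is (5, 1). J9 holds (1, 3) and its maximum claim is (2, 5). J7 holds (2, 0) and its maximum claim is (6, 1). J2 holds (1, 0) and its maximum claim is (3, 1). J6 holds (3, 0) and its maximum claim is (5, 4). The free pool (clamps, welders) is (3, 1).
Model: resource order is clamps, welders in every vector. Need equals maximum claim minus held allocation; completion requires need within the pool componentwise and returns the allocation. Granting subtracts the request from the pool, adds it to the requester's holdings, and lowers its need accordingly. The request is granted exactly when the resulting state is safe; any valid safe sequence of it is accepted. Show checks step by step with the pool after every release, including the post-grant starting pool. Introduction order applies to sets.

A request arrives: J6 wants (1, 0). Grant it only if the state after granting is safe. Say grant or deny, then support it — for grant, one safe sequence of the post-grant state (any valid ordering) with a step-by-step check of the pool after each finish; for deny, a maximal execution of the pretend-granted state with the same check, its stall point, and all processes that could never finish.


GRANT: granting preserves safety; a valid post-grant sequence is J8, J9, J7, J6, J2, J4.
Key observation: granting shrinks the pool to (2, 1), yet J8 still fits and the chain goes through.
Step-by-step check of the post-grant state:
  pool = (2, 1)
  run J8 (needs (2, 0), free (2, 1)); after release of (3, 1) the pool is (5, 2)
  run J9 (needs (1, 2), free (5, 2)); after release of (1, 3) the pool is (6, 5)
  run J7 (needs (4, 1), free (6, 5)); after release of (2, 0) the pool is (8, 5)
  run J6 (needs (1, 4), free (8, 5)); after release of (4, 0) the pool is (12, 5)
  run J2 (needs (2, 1), free (12, 5)); after release of (1, 0) the pool is (13, 5)
  run J4 (needs (6, 2), free (13, 5)); after release of (0, 2) the pool is (13, 7)


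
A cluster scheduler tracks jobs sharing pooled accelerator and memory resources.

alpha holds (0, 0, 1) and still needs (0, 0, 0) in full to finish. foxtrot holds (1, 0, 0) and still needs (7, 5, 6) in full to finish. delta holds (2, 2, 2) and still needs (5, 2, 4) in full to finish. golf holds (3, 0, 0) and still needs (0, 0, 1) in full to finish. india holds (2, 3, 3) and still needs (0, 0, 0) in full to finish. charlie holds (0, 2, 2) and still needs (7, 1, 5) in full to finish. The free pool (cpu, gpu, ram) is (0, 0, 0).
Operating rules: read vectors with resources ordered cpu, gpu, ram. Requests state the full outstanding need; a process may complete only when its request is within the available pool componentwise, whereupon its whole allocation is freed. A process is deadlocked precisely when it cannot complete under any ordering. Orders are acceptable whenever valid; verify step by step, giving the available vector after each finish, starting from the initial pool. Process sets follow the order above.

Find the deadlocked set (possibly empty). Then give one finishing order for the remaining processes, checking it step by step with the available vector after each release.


No process is deadlocked.
Key observation: no deadlock: india fits now, and the freed resources carry the rest through.
The rest can finish in the order india, alpha, golf, delta, charlie, foxtrot. Walking it through:
  pool = (0, 0, 0)
  india needs (0, 0, 0) <= (0, 0, 0) -> finishes; pool += (2, 3, 3) = (2, 3, 3)
  alpha needs (0, 0, 0) <= (2, 3, 3) -> finishes; pool += (0, 0, 1) = (2, 3, 4)
  golf needs (0, 0, 1) <= (2, 3, 4) -> finishes; pool += (3, 0, 0) = (5, 3, 4)
  delta needs (5, 2, 4) <= (5, 3, 4) -> finishes; pool += (2, 2, 2) = (7, 5, 6)
  charlie needs (7, 1, 5) <= (7, 5, 6) -> finishes; pool += (0, 2, 2) = (7, 7, 8)
  foxtrot needs (7, 5, 6) <= (7, 7, 8) -> finishes; pool += (1, 0, 0) = (8, 7, 8)


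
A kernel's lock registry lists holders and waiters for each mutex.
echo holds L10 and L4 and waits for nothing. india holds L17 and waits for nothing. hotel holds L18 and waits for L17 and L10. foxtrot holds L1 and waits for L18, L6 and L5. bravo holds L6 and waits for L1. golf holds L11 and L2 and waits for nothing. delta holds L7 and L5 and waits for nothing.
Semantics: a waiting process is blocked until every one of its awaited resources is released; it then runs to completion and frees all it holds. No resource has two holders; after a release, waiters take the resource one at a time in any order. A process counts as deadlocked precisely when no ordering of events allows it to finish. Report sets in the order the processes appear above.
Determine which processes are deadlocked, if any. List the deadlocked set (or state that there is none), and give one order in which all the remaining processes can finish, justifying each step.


Deadlocked: foxtrot and bravo.
Key observation: the wait chain closes on itself along foxtrot -> bravo -> foxtrot; no other process is dragged down with it.
One completion order for the rest: golf, india, echo, delta, hotel.
Step-by-step check:
  golf: no waits; runs immediately, freeing L11 and L2
  india: no waits; runs immediately, freeing L17
  echo: no waits; runs immediately, freeing L10 and L4
  delta: no waits; runs immediately, freeing L7 and L5
  run hotel (all its waits — L17 and L10 — are resolved); releases L18


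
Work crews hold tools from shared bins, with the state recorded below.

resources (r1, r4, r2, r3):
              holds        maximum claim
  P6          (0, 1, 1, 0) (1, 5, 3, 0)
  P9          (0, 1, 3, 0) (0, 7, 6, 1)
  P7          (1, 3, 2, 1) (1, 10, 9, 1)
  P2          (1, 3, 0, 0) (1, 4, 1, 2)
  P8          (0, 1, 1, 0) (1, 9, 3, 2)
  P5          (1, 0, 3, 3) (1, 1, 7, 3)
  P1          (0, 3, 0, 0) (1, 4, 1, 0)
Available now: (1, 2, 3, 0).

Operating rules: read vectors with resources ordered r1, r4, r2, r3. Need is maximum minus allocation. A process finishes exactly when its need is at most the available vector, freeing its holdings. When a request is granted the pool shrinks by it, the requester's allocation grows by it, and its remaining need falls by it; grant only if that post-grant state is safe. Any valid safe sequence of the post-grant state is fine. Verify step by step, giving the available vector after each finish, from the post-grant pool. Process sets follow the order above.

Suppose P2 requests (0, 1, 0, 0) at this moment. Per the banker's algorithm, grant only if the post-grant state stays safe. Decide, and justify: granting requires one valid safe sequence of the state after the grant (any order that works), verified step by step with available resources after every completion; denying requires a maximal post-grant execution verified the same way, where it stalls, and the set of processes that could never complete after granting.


GRANT: granting preserves safety; a valid post-grant sequence is P1, P6, P5, P2, P8, P7, P9.
Key observation: even at the reduced pool (1, 1, 3, 0), P1 fits immediately, so safety survives the grant.
Step-by-step check of the post-grant state:
  pool = (1, 1, 3, 0)
  run P1 (needs (1, 1, 1, 0), free (1, 1, 3, 0)); after release of (0, 3, 0, 0) the pool is (1, 4, 3, 0)
  run P6 (needs (1, 4, 2, 0), free (1, 4, 3, 0)); after release of (0, 1, 1, 0) the pool is (1, 5, 4, 0)
  run P5 (needs (0, 1, 4, 0), free (1, 5, 4, 0)); after release of (1, 0, 3, 3) the pool is (2, 5, 7, 3)
  run P2 (needs (0, 0, 1, 2), free (2, 5, 7, 3)); after release of (1, 4, 0, 0) the pool is (3, 9, 7, 3)
  run P8 (needs (1, 8, 2, 2), free (3, 9, 7, 3)); after release of (0, 1, 1, 0) the pool is (3, 10, 8, 3)
  run P7 (needs (0, 7, 7, 0), free (3, 10, 8, 3)); after release of (1, 3, 2, 1) the pool is (4, 13, 10, 4)
  run P9 (needs (0, 6, 3, 1), free (4, 13, 10, 4)); after release of (0, 1, 3, 0) the pool is (4, 14, 13, 4)


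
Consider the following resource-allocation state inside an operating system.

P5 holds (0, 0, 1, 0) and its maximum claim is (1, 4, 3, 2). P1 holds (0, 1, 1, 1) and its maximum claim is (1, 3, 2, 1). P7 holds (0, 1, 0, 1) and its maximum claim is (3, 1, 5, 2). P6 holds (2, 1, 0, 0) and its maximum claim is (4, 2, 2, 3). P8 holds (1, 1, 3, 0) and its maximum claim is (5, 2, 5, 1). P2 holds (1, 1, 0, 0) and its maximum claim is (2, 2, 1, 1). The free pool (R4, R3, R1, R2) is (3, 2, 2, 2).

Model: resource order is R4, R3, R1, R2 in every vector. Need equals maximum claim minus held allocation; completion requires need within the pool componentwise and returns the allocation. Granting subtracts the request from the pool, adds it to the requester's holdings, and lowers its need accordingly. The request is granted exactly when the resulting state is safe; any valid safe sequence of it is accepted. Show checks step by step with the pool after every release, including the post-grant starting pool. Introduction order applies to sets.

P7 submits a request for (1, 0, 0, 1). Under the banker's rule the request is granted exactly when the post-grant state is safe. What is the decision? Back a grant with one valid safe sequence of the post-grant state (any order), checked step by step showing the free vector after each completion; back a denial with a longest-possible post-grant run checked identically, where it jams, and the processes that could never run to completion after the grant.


DENY: after the grant no complete ordering would exist.
Key observation: after P2, P1, P5 the pool peaks at (3, 4, 4, 2), and each blocked process is short somewhere: P7 on R1; P6 on R2; P8 on R4.
After a pretend grant, a maximal execution: P2, P1, P5 — then nothing else fits. Step-by-step check:
  pool = (2, 2, 2, 1)
  run P2 (needs (1, 1, 1, 1), free (2, 2, 2, 1)); after release of (1, 1, 0, 0) the pool is (3, 3, 2, 1)
  run P1 (needs (1, 2, 1, 0), free (3, 3, 2, 1)); after release of (0, 1, 1, 1) the pool is (3, 4, 3, 2)
  run P5 (needs (1, 4, 2, 2), free (3, 4, 3, 2)); after release of (0, 0, 1, 0) the pool is (3, 4, 4, 2)
  P7 cannot run: need (2, 0, 5, 0) vs free (3, 4, 4, 2) (insufficient R1)
  P6 cannot run: need (2, 1, 2, 3) vs free (3, 4, 4, 2) (insufficient R2)
  P8 cannot run: need (4, 1, 2, 1) vs free (3, 4, 4, 2) (insufficient R4)
Had the request been granted, P7, P6 and P8 could never finish.


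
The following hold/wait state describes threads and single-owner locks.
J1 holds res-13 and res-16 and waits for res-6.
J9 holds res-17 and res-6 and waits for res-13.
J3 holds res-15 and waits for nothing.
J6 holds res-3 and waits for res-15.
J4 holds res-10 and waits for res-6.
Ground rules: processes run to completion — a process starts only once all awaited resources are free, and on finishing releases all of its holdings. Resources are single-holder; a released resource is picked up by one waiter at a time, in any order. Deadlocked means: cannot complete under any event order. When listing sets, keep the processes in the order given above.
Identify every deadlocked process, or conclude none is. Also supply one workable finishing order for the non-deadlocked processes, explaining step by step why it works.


The deadlocked set is J1, J9 and J4.
Key observation: the knot is the closed ring of waits J1 -> J9 -> J1; J4 waits into the deadlock from upstream.
One completion order for the rest: J3, J6.
Walking it through:
  J3 waits on nothing -> runs at once and releases res-15
  run J6 (all its waits — res-15 — are resolved); releases res-3


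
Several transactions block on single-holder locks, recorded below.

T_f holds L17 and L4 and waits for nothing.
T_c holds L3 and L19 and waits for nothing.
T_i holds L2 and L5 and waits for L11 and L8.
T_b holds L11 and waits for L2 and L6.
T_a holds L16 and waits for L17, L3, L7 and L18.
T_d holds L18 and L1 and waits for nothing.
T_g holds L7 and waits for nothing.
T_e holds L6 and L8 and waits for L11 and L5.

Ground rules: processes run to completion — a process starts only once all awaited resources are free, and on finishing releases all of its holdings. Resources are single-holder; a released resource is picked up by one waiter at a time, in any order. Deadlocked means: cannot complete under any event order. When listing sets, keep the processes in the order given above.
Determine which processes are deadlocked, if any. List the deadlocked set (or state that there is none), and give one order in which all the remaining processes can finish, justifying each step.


Deadlocked: T_i, T_b and T_e.
Key observation: along T_i -> T_b -> T_i, each member waits on what the next one holds — a deadlock; T_e is caught in further circular waits.
One completion order for the rest: T_d, T_g, T_f, T_c, T_a.
Step-by-step check:
  T_d: no waits; runs immediately, freeing L18 and L1
  T_g: no waits; runs immediately, freeing L7
  T_f: no waits; runs immediately, freeing L17 and L4
  T_c: no waits; runs immediately, freeing L3 and L19
  T_a: everything it awaited (L17, L3, L7 and L18) is free; runs, freeing L16


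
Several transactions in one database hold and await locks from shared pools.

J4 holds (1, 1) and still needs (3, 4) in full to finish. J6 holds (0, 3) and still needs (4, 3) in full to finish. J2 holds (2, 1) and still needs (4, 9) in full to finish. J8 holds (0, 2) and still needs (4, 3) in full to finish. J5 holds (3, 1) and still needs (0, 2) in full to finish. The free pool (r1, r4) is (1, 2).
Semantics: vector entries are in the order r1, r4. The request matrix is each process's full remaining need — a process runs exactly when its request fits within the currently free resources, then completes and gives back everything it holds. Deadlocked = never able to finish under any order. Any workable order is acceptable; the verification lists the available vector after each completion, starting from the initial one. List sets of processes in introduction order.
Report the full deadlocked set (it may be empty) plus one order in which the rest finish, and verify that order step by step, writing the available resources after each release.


Nothing here is deadlocked.
Key observation: beginning at J5, releases accumulate fast enough that every process eventually fits.
A valid finishing order for the others: J5, J6, J8, J4, J2. Walking it through:
  pool = (1, 2)
  run J5 (needs (0, 2), free (1, 2)); after release of (3, 1) the pool is (4, 3)
  run J6 (needs (4, 3), free (4, 3)); after release of (0, 3) the pool is (4, 6)
  run J8 (needs (4, 3), free (4, 6)); after release of (0, 2) the pool is (4, 8)
  run J4 (needs (3, 4), free (4, 8)); after release of (1, 1) the pool is (5, 9)
  run J2 (needs (4, 9), free (5, 9)); after release of (2, 1) the pool is (7, 10)


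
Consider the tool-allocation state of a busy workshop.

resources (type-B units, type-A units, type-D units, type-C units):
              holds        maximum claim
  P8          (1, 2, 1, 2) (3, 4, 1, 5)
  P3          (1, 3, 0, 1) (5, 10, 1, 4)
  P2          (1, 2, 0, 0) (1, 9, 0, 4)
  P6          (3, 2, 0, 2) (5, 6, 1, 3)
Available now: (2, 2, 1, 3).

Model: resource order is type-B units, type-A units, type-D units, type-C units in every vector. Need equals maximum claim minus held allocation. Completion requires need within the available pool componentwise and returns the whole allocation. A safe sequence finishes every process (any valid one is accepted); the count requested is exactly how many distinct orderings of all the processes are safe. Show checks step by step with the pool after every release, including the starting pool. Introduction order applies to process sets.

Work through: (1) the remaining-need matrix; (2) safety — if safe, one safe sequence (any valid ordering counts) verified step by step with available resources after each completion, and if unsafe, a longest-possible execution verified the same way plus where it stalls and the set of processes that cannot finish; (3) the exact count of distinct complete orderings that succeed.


(1) Need matrix, components ordered type-B units, type-A units, type-D units, type-C units:
  P8: (2, 2, 0, 3)
  P3: (4, 7, 1, 3)
  P2: (0, 7, 0, 4)
  P6: (2, 4, 1, 1)
(2) The state is UNSAFE.
Key observation: the pool after P8, P6 is (6, 6, 2, 7); every surviving request exceeds it in type-A units, so progress ends there.
Going as far as possible: P8, P6; after that, nothing fits. Step-by-step check:
  pool = (2, 2, 1, 3)
  run P8 (needs (2, 2, 0, 3), free (2, 2, 1, 3)); after release of (1, 2, 1, 2) the pool is (3, 4, 2, 5)
  run P6 (needs (2, 4, 1, 1), free (3, 4, 2, 5)); after release of (3, 2, 0, 2) the pool is (6, 6, 2, 7)
  blocked: P3 wants (4, 7, 1, 3), pool (6, 6, 2, 7) — not enough type-A units
  blocked: P2 wants (0, 7, 0, 4), pool (6, 6, 2, 7) — not enough type-A units
Never able to finish: P3 and P2.
(3) The exact count: 0 of the possible complete orderings are safe sequences.


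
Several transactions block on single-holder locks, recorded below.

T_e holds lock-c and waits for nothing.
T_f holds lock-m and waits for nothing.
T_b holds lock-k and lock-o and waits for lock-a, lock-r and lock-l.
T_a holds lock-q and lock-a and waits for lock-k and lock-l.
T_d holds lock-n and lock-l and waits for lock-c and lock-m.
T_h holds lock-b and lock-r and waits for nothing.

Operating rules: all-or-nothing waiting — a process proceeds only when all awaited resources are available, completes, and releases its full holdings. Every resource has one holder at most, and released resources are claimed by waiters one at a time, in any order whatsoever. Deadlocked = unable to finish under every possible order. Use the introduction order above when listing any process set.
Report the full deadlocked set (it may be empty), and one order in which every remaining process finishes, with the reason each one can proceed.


The deadlocked set is T_b and T_a.
Key observation: nobody on the ring T_b -> T_a -> T_b can start until another member finishes, which never happens; no other process is dragged down with it.
A valid finishing order for the others: T_h, T_e, T_f, T_d.
Check, step by step:
  T_h: no waits; runs immediately, freeing lock-b and lock-r
  T_e: no waits; runs immediately, freeing lock-c
  T_f: no waits; runs immediately, freeing lock-m
  T_d: everything it awaited (lock-c and lock-m) is free; runs, freeing lock-n and lock-l


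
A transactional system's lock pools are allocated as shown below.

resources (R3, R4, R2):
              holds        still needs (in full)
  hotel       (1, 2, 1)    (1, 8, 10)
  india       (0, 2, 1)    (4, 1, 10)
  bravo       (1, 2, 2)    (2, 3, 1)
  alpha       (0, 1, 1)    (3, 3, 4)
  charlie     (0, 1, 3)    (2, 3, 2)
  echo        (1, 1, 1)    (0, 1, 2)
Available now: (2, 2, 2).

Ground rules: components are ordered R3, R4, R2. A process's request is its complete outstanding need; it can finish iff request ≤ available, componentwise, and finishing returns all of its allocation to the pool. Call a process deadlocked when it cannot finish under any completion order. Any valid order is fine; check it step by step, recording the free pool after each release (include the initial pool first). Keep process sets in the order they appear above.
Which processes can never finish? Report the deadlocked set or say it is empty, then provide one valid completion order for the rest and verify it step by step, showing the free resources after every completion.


Deadlocked set: hotel and india.
Key observation: the wall is R2: completing echo, charlie, alpha, bravo brings the pool only to (4, 7, 9), and all the rest need more.
One completion order for the rest: echo, charlie, alpha, bravo. Step-by-step check:
  pool = (2, 2, 2)
  run echo (needs (0, 1, 2), free (2, 2, 2)); after release of (1, 1, 1) the pool is (3, 3, 3)
  run charlie (needs (2, 3, 2), free (3, 3, 3)); after release of (0, 1, 3) the pool is (3, 4, 6)
  run alpha (needs (3, 3, 4), free (3, 4, 6)); after release of (0, 1, 1) the pool is (3, 5, 7)
  run bravo (needs (2, 3, 1), free (3, 5, 7)); after release of (1, 2, 2) the pool is (4, 7, 9)
None of the blocked processes ever fits:
  hotel cannot run: need (1, 8, 10) vs free (4, 7, 9) (insufficient R4 and R2)
  india cannot run: need (4, 1, 10) vs free (4, 7, 9) (insufficient R2)


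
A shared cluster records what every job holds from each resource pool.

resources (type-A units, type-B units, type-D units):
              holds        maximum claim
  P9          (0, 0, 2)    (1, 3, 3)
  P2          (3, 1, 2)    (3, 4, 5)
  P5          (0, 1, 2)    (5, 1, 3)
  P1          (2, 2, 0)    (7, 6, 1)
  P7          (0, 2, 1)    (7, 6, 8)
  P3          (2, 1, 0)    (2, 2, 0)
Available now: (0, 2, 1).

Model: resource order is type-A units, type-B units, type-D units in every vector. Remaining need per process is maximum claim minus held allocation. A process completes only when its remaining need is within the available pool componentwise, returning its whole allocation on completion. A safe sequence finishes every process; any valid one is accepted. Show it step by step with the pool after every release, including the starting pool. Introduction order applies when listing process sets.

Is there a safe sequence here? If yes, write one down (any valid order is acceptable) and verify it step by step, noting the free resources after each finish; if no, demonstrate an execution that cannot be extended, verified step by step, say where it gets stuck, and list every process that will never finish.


SAFE. One safe sequence: P3, P9, P2, P1, P5, P7.
Key observation: reading the order forward, P9 is the first process whose need (1, 3, 1) meets the free pool (2, 3, 1) exactly on a resource it requests.
Walking it through:
  pool = (0, 2, 1)
  P3 needs (0, 1, 0) <= (0, 2, 1) -> finishes; pool += (2, 1, 0) = (2, 3, 1)
  P9 needs (1, 3, 1) <= (2, 3, 1) -> finishes; pool += (0, 0, 2) = (2, 3, 3)
  P2 needs (0, 3, 3) <= (2, 3, 3) -> finishes; pool += (3, 1, 2) = (5, 4, 5)
  P1 needs (5, 4, 1) <= (5, 4, 5) -> finishes; pool += (2, 2, 0) = (7, 6, 5)
  P5 needs (5, 0, 1) <= (7, 6, 5) -> finishes; pool += (0, 1, 2) = (7, 7, 7)
  P7 needs (7, 4, 7) <= (7, 7, 7) -> finishes; pool += (0, 2, 1) = (7, 9, 8)


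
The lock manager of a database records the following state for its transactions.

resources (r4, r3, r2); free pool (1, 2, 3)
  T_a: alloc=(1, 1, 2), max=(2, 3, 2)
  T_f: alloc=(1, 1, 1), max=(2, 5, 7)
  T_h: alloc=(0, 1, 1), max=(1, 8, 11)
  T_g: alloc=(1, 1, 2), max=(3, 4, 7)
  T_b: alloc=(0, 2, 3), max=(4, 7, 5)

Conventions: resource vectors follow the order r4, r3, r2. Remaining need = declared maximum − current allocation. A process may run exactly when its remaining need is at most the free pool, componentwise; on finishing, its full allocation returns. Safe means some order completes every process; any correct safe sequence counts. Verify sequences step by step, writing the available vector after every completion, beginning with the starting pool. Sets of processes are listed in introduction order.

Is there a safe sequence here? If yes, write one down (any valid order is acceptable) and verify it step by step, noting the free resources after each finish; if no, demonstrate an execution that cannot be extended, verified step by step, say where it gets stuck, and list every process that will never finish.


SAFE. One safe sequence: T_a, T_g, T_f, T_b, T_h.
Key observation: reading the order forward, T_a is the first process whose need (1, 2, 0) meets the free pool (1, 2, 3) exactly on a resource it requests.
Verifying each step:
  pool = (1, 2, 3)
  T_a: need (1, 2, 0) fits (1, 2, 3); releases (1, 1, 2), pool now (2, 3, 5)
  T_g: need (2, 3, 5) fits (2, 3, 5); releases (1, 1, 2), pool now (3, 4, 7)
  T_f: need (1, 4, 6) fits (3, 4, 7); releases (1, 1, 1), pool now (4, 5, 8)
  T_b: need (4, 5, 2) fits (4, 5, 8); releases (0, 2, 3), pool now (4, 7, 11)
  T_h: need (1, 7, 10) fits (4, 7, 11); releases (0, 1, 1), pool now (4, 8, 12)


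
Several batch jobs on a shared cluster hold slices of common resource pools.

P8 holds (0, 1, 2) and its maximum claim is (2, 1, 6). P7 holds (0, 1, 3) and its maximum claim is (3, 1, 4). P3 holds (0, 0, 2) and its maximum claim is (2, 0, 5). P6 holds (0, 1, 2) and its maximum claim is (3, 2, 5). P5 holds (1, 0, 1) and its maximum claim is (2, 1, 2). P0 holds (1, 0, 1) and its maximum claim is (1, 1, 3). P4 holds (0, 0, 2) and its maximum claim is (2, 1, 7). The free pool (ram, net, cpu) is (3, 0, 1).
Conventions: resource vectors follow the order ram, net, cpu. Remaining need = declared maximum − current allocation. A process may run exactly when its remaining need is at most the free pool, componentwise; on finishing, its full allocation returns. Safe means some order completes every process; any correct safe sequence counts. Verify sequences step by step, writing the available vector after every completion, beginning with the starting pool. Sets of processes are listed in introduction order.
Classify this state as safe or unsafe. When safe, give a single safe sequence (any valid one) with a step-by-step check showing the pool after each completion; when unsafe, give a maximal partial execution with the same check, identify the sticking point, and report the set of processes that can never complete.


The state is SAFE; one workable sequence: P7, P6, P3, P8, P0, P4, P5.
Key observation: P7 marks the first exact bind of the order: its need (3, 0, 1) fits the free (3, 0, 1) with zero slack on a requested resource.
Walking it through:
  pool = (3, 0, 1)
  run P7 (needs (3, 0, 1), free (3, 0, 1)); after release of (0, 1, 3) the pool is (3, 1, 4)
  run P6 (needs (3, 1, 3), free (3, 1, 4)); after release of (0, 1, 2) the pool is (3, 2, 6)
  run P3 (needs (2, 0, 3), free (3, 2, 6)); after release of (0, 0, 2) the pool is (3, 2, 8)
  run P8 (needs (2, 0, 4), free (3, 2, 8)); after release of (0, 1, 2) the pool is (3, 3, 10)
  run P0 (needs (0, 1, 2), free (3, 3, 10)); after release of (1, 0, 1) the pool is (4, 3, 11)
  run P4 (needs (2, 1, 5), free (4, 3, 11)); after release of (0, 0, 2) the pool is (4, 3, 13)
  run P5 (needs (1, 1, 1), free (4, 3, 13)); after release of (1, 0, 1) the pool is (5, 3, 14)


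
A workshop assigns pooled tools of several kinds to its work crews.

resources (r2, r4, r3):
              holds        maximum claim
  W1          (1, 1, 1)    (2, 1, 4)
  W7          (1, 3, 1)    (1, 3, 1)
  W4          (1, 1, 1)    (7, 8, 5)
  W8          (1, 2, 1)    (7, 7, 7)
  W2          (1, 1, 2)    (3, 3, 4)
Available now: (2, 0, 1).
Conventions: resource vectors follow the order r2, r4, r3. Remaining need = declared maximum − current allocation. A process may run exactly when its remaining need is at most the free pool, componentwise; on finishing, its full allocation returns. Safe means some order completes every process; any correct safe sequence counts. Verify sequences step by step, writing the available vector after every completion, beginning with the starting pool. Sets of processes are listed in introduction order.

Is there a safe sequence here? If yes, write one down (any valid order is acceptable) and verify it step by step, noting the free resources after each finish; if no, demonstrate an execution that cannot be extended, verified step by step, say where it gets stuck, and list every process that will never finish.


The state is UNSAFE.
Key observation: the wall is r2: completing W7, W2, W1 brings the pool only to (5, 5, 5), and all the rest need more.
The run W7, W2, W1 cannot be extended any further. Walking it through:
  pool = (2, 0, 1)
  run W7 (needs (0, 0, 0), free (2, 0, 1)); after release of (1, 3, 1) the pool is (3, 3, 2)
  run W2 (needs (2, 2, 2), free (3, 3, 2)); after release of (1, 1, 2) the pool is (4, 4, 4)
  run W1 (needs (1, 0, 3), free (4, 4, 4)); after release of (1, 1, 1) the pool is (5, 5, 5)
  W4 cannot run: need (6, 7, 4) vs free (5, 5, 5) (insufficient r2 and r4)
  W8 cannot run: need (6, 5, 6) vs free (5, 5, 5) (insufficient r2 and r3)
Permanently blocked: W4 and W8.


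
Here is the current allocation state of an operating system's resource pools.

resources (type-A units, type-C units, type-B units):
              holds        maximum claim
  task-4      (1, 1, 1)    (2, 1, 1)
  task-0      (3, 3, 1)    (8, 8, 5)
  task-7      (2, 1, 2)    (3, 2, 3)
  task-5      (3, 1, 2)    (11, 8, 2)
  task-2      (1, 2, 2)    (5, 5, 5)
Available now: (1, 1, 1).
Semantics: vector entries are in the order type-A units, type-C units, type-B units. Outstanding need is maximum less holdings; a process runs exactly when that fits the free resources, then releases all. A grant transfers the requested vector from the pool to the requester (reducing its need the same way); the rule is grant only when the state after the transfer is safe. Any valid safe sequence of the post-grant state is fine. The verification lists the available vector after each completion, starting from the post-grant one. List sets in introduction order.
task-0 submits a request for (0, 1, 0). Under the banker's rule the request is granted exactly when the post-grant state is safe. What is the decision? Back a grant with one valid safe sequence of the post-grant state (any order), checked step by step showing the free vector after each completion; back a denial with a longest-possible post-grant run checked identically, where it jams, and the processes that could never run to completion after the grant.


DENY: after the grant no complete ordering would exist.
Key observation: no order helps: past task-4, task-7, the free pool tops out at (4, 2, 4), below what each blocked process needs in type-C units.
After a pretend grant, a maximal execution: task-4, task-7 — then nothing else fits. Step-by-step check:
  pool = (1, 0, 1)
  run task-4 (needs (1, 0, 0), free (1, 0, 1)); after release of (1, 1, 1) the pool is (2, 1, 2)
  run task-7 (needs (1, 1, 1), free (2, 1, 2)); after release of (2, 1, 2) the pool is (4, 2, 4)
  task-0 still needs (5, 4, 4) but only (4, 2, 4) is free — short on type-A units and type-C units
  task-5 still needs (8, 7, 0) but only (4, 2, 4) is free — short on type-A units and type-C units
  task-2 still needs (4, 3, 3) but only (4, 2, 4) is free — short on type-C units
Post-grant, the permanently blocked set is task-0, task-5 and task-2.


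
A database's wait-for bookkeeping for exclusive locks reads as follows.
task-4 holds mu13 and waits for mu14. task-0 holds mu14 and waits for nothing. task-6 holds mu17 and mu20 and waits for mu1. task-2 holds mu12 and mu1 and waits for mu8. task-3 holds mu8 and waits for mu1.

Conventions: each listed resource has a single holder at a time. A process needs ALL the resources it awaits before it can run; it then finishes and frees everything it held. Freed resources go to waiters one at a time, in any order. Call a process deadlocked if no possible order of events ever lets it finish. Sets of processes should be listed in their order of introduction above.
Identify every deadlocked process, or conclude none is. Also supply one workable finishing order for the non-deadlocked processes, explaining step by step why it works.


Deadlocked set: task-6, task-2 and task-3.
Key observation: the wait chain closes on itself along task-2 -> task-3 -> task-2; task-6 waits into the deadlock from upstream.
The rest can finish in the order task-0, task-4.
Step-by-step check:
  task-0 waits on nothing -> runs at once and releases mu14
  run task-4 (all its waits — mu14 — are resolved); releases mu13


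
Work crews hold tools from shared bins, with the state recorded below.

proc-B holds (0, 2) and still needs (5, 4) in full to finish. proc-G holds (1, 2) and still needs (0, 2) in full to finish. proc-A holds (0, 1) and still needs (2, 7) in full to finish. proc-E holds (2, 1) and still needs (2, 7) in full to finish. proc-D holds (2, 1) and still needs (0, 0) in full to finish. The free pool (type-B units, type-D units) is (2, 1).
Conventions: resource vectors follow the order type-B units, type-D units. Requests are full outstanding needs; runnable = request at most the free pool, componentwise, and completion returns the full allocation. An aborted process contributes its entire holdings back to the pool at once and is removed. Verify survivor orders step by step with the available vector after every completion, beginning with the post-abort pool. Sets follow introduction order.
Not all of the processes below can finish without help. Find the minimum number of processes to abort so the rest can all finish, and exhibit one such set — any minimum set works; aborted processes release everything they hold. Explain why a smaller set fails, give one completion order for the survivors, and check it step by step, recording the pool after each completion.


Minimum abort set: proc-A.
Key observation: the returned (0, 1) from proc-A is what brings proc-E — unrunnable before, under any order — into play at step 4.
Why nothing smaller works: aborting no one leaves the state deadlocked as given.
One survivor order: proc-G, proc-D, proc-B, proc-E. Walking it through (post-abort pool first):
  pool = (2, 2)
  proc-G: need (0, 2) fits (2, 2); releases (1, 2), pool now (3, 4)
  proc-D: need (0, 0) fits (3, 4); releases (2, 1), pool now (5, 5)
  proc-B: need (5, 4) fits (5, 5); releases (0, 2), pool now (5, 7)
  proc-E: need (2, 7) fits (5, 7); releases (2, 1), pool now (7, 8)


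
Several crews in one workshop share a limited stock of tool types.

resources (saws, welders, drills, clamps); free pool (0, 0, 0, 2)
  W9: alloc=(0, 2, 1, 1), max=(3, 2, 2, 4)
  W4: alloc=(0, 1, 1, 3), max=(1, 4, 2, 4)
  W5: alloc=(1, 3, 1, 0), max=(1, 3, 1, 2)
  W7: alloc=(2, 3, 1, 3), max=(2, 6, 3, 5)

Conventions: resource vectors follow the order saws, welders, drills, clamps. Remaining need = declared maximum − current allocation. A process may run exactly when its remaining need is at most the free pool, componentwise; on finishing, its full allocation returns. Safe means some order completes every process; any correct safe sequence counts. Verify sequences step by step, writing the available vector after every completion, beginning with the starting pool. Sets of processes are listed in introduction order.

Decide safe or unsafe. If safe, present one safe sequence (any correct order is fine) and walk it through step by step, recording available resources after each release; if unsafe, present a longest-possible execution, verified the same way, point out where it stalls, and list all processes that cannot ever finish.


SAFE. One safe sequence: W5, W4, W7, W9.
Key observation: reading the order forward, W5 is the first process whose need (0, 0, 0, 2) meets the free pool (0, 0, 0, 2) exactly on a resource it requests.
Verifying each step:
  pool = (0, 0, 0, 2)
  W5: need (0, 0, 0, 2) fits (0, 0, 0, 2); releases (1, 3, 1, 0), pool now (1, 3, 1, 2)
  W4: need (1, 3, 1, 1) fits (1, 3, 1, 2); releases (0, 1, 1, 3), pool now (1, 4, 2, 5)
  W7: need (0, 3, 2, 2) fits (1, 4, 2, 5); releases (2, 3, 1, 3), pool now (3, 7, 3, 8)
  W9: need (3, 0, 1, 3) fits (3, 7, 3, 8); releases (0, 2, 1, 1), pool now (3, 9, 4, 9)


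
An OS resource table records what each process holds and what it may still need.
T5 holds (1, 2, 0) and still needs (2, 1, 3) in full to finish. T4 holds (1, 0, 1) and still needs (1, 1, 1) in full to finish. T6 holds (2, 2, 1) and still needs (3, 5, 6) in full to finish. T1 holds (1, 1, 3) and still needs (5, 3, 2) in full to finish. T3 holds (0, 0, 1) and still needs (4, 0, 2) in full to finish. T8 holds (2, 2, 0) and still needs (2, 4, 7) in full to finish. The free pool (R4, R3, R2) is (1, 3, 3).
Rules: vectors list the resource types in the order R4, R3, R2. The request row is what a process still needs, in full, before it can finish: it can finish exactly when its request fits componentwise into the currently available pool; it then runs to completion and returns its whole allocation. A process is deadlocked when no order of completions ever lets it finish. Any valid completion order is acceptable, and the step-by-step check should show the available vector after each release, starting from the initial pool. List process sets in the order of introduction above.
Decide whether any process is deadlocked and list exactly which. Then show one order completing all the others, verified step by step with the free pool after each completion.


The deadlocked set is T6, T1, T3 and T8.
Key observation: after T4, T5 the pool peaks at (3, 5, 4), and each blocked process is short somewhere: T6 on R2; T1 on R4; T3 on R4; T8 on R2.
A valid finishing order for the others: T4, T5. Walking it through:
  pool = (1, 3, 3)
  T4: need (1, 1, 1) fits (1, 3, 3); releases (1, 0, 1), pool now (2, 3, 4)
  T5: need (2, 1, 3) fits (2, 3, 4); releases (1, 2, 0), pool now (3, 5, 4)
The stuck group stays short no matter what:
  blocked: T6 wants (3, 5, 6), pool (3, 5, 4) — not enough R2
  blocked: T1 wants (5, 3, 2), pool (3, 5, 4) — not enough R4
  blocked: T3 wants (4, 0, 2), pool (3, 5, 4) — not enough R4
  blocked: T8 wants (2, 4, 7), pool (3, 5, 4) — not enough R2
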